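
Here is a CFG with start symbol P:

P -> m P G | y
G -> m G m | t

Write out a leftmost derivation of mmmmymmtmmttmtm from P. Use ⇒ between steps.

P ⇒ mPG ⇒ mmPGG ⇒ mmmPGGG ⇒ mmmmPGGGG ⇒ mmmmyGGGG ⇒ mmmmymGmGGG ⇒ mmmmymmGmmGGG ⇒ mmmmymmtmmGGG ⇒ mmmmymmtmmtGG ⇒ mmmmymmtmmttG ⇒ mmmmymmtmmttmGm ⇒ mmmmymmtmmttmtm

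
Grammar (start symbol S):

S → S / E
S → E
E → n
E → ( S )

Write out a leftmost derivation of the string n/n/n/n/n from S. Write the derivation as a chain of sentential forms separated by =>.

S => S/E => S/E/E => S/E/E/E => S/E/E/E/E => E/E/E/E/E => n/E/E/E/E => n/n/E/E/E => n/n/n/E/E => n/n/n/n/E => n/n/n/n/n

S => S/E   [S → S / E]
S/E => S/E/E   [S → S / E]
S/E/E => S/E/E/E   [S → S / E]
S/E/E/E => S/E/E/E/E   [S → S / E]
S/E/E/E/E => E/E/E/E/E   [S → E]
E/E/E/E/E => n/E/E/E/E   [E → n]
n/E/E/E/E => n/n/E/E/E   [E → n]
n/n/E/E/E => n/n/n/E/E   [E → n]
n/n/n/E/E => n/n/n/n/E   [E → n]
n/n/n/n/E => n/n/n/n/n   [E → n]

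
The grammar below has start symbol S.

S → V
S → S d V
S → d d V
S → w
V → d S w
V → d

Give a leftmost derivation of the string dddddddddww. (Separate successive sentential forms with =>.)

S => V => dSw => dVw => ddSww => ddSdVww => ddSdVdVww => ddddVdVdVww => ddddddVdVww => ddddddddVww => dddddddddww

S => V   [S → V]
V => dSw   [V → d S w]
dSw => dVw   [S → V]
dVw => ddSww   [V → d S w]
ddSww => ddSdVww   [S → S d V]
ddSdVww => ddSdVdVww   [S → S d V]
ddSdVdVww => ddddVdVdVww   [S → d d V]
ddddVdVdVww => ddddddVdVww   [V → d]
ddddddVdVww => ddddddddVww   [V → d]
ddddddddVww => dddddddddww   [V → d]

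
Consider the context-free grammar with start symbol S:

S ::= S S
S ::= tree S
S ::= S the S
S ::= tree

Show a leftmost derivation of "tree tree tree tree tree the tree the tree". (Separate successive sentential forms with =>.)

S => S S   [S ::= S S]
S S => tree S S   [S ::= tree S]
tree S S => tree tree S   [S ::= tree]
tree tree S => tree tree S the S   [S ::= S the S]
tree tree S the S => tree tree S the S the S   [S ::= S the S]
tree tree S the S the S => tree tree S S the S the S   [S ::= S S]
tree tree S S the S the S => tree tree S S S the S the S   [S ::= S S]
tree tree S S S the S the S => tree tree tree S S the S the S   [S ::= tree]
tree tree tree S S the S the S => tree tree tree tree S the S the S   [S ::= tree]
tree tree tree tree S the S the S => tree tree tree tree tree the S the S   [S ::= tree]
tree tree tree tree tree the S the S => tree tree tree tree tree the tree the S   [S ::= tree]
tree tree tree tree tree the tree the S => tree tree tree tree tree the tree the tree   [S ::= tree]

S => S S => tree S S => tree tree S => tree tree S the S => tree tree S the S the S => tree tree S S the S the S => tree tree S S S the S the S => tree tree tree S S the S the S => tree tree tree tree S the S the S => tree tree tree tree tree the S the S => tree tree tree tree tree the tree the S => tree tree tree tree tree the tree the tree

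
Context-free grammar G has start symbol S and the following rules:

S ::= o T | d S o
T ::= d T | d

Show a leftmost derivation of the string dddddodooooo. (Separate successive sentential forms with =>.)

S => dSo => ddSoo => dddSooo => ddddSoooo => dddddSooooo => dddddoTooooo => dddddodooooo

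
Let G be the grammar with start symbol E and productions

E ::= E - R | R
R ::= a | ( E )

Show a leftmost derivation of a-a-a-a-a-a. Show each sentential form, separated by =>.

E => E-R => E-R-R => E-R-R-R => E-R-R-R-R => E-R-R-R-R-R => R-R-R-R-R-R => a-R-R-R-R-R => a-a-R-R-R-R => a-a-a-R-R-R => a-a-a-a-R-R => a-a-a-a-a-R => a-a-a-a-a-a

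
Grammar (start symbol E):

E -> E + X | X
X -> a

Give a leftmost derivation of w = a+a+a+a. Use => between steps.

E => E+X => E+X+X => E+X+X+X => X+X+X+X => a+X+X+X => a+a+X+X => a+a+a+X => a+a+a+a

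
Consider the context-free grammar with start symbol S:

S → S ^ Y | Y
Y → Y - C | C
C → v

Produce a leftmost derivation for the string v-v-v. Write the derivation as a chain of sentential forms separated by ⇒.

S ⇒ Y ⇒ Y-C ⇒ Y-C-C ⇒ C-C-C ⇒ v-C-C ⇒ v-v-C ⇒ v-v-v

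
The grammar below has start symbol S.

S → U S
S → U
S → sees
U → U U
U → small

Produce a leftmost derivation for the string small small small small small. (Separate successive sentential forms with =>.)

S => U   [S → U]
U => U U   [U → U U]
U U => small U   [U → small]
small U => small U U   [U → U U]
small U U => small U U U   [U → U U]
small U U U => small small U U   [U → small]
small small U U => small small U U U   [U → U U]
small small U U U => small small small U U   [U → small]
small small small U U => small small small small U   [U → small]
small small small small U => small small small small small   [U → small]

S => U => U U => small U => small U U => small U U U => small small U U => small small U U U => small small small U U => small small small small U => small small small small small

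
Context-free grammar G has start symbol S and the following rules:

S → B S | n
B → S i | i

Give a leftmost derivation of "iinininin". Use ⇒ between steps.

S ⇒ BS   [S → B S]
BS ⇒ SiS   [B → S i]
SiS ⇒ BSiS   [S → B S]
BSiS ⇒ iSiS   [B → i]
iSiS ⇒ iBSiS   [S → B S]
iBSiS ⇒ iSiSiS   [B → S i]
iSiSiS ⇒ iBSiSiS   [S → B S]
iBSiSiS ⇒ iSiSiSiS   [B → S i]
iSiSiSiS ⇒ iBSiSiSiS   [S → B S]
iBSiSiSiS ⇒ iiSiSiSiS   [B → i]
iiSiSiSiS ⇒ iiniSiSiS   [S → n]
iiniSiSiS ⇒ iininiSiS   [S → n]
iininiSiS ⇒ iinininiS   [S → n]
iinininiS ⇒ iinininin   [S → n]

S ⇒ BS ⇒ SiS ⇒ BSiS ⇒ iSiS ⇒ iBSiS ⇒ iSiSiS ⇒ iBSiSiS ⇒ iSiSiSiS ⇒ iBSiSiSiS ⇒ iiSiSiSiS ⇒ iiniSiSiS ⇒ iininiSiS ⇒ iinininiS ⇒ iinininin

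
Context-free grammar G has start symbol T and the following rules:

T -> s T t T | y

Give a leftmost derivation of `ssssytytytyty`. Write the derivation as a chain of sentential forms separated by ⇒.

T ⇒ sTtT ⇒ ssTtTtT ⇒ sssTtTtTtT ⇒ ssssTtTtTtTtT ⇒ ssssytTtTtTtT ⇒ ssssytytTtTtT ⇒ ssssytytytTtT ⇒ ssssytytytytT ⇒ ssssytytytyty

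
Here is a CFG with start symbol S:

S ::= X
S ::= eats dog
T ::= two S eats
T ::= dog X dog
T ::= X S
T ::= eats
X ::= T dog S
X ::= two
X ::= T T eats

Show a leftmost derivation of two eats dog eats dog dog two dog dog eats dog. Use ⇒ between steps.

S ⇒ X ⇒ T dog S ⇒ two S eats dog S ⇒ two eats dog eats dog S ⇒ two eats dog eats dog X ⇒ two eats dog eats dog T dog S ⇒ two eats dog eats dog dog X dog dog S ⇒ two eats dog eats dog dog two dog dog S ⇒ two eats dog eats dog dog two dog dog eats dog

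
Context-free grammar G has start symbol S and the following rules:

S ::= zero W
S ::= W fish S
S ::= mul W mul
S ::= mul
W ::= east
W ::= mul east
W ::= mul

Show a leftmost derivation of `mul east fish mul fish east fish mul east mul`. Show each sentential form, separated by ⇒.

S ⇒ W fish S   [S ::= W fish S]
W fish S ⇒ mul east fish S   [W ::= mul east]
mul east fish S ⇒ mul east fish W fish S   [S ::= W fish S]
mul east fish W fish S ⇒ mul east fish mul fish S   [W ::= mul]
mul east fish mul fish S ⇒ mul east fish mul fish W fish S   [S ::= W fish S]
mul east fish mul fish W fish S ⇒ mul east fish mul fish east fish S   [W ::= east]
mul east fish mul fish east fish S ⇒ mul east fish mul fish east fish mul W mul   [S ::= mul W mul]
mul east fish mul fish east fish mul W mul ⇒ mul east fish mul fish east fish mul east mul   [W ::= east]

S ⇒ W fish S ⇒ mul east fish S ⇒ mul east fish W fish S ⇒ mul east fish mul fish S ⇒ mul east fish mul fish W fish S ⇒ mul east fish mul fish east fish S ⇒ mul east fish mul fish east fish mul W mul ⇒ mul east fish mul fish east fish mul east mul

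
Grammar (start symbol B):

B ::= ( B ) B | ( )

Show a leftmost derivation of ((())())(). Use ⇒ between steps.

B ⇒ (B)B   [B ::= ( B ) B]
(B)B ⇒ ((B)B)B   [B ::= ( B ) B]
((B)B)B ⇒ ((())B)B   [B ::= ( )]
((())B)B ⇒ ((())())B   [B ::= ( )]
((())())B ⇒ ((())())()   [B ::= ( )]

B ⇒ (B)B ⇒ ((B)B)B ⇒ ((())B)B ⇒ ((())())B ⇒ ((())())()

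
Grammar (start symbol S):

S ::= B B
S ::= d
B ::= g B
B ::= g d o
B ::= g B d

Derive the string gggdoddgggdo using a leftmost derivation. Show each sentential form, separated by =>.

S => BB   [S ::= B B]
BB => gBdB   [B ::= g B d]
gBdB => ggBddB   [B ::= g B d]
ggBddB => gggdoddB   [B ::= g d o]
gggdoddB => gggdoddgB   [B ::= g B]
gggdoddgB => gggdoddggB   [B ::= g B]
gggdoddggB => gggdoddgggdo   [B ::= g d o]

S => BB => gBdB => ggBddB => gggdoddB => gggdoddgB => gggdoddggB => gggdoddgggdo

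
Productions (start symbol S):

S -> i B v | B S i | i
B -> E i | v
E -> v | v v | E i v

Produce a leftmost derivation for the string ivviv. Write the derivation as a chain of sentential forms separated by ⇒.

S ⇒ iBv ⇒ iEiv ⇒ ivviv

S ⇒ iBv   [S -> i B v]
iBv ⇒ iEiv   [B -> E i]
iEiv ⇒ ivviv   [E -> v v]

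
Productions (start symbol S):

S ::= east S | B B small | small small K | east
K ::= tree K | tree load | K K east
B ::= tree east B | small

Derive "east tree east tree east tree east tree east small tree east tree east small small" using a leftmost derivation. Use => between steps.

S => east S => east B B small => east tree east B B small => east tree east tree east B B small => east tree east tree east tree east B B small => east tree east tree east tree east tree east B B small => east tree east tree east tree east tree east small B small => east tree east tree east tree east tree east small tree east B small => east tree east tree east tree east tree east small tree east tree east B small => east tree east tree east tree east tree east small tree east tree east small small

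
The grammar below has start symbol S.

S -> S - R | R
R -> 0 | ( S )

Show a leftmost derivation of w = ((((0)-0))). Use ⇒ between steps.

S ⇒ R ⇒ (S) ⇒ (R) ⇒ ((S)) ⇒ ((R)) ⇒ (((S))) ⇒ (((S-R))) ⇒ (((R-R))) ⇒ ((((S)-R))) ⇒ ((((R)-R))) ⇒ ((((0)-R))) ⇒ ((((0)-0)))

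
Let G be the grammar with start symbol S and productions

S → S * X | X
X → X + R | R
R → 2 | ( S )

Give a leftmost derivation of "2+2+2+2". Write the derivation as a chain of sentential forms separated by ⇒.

S ⇒ X   [S → X]
X ⇒ X+R   [X → X + R]
X+R ⇒ X+R+R   [X → X + R]
X+R+R ⇒ X+R+R+R   [X → X + R]
X+R+R+R ⇒ R+R+R+R   [X → R]
R+R+R+R ⇒ 2+R+R+R   [R → 2]
2+R+R+R ⇒ 2+2+R+R   [R → 2]
2+2+R+R ⇒ 2+2+2+R   [R → 2]
2+2+2+R ⇒ 2+2+2+2   [R → 2]

S⇒X⇒X+R⇒X+R+R⇒X+R+R+R⇒R+R+R+R⇒2+R+R+R⇒2+2+R+R⇒2+2+2+R⇒2+2+2+2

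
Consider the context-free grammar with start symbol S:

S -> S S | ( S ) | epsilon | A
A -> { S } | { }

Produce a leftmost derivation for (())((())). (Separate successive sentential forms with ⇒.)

S ⇒ SS   [S -> S S]
SS ⇒ SSS   [S -> S S]
SSS ⇒ (S)SS   [S -> ( S )]
(S)SS ⇒ ((S))SS   [S -> ( S )]
((S))SS ⇒ (())SS   [S -> epsilon]
(())SS ⇒ (())(S)S   [S -> ( S )]
(())(S)S ⇒ (())((S))S   [S -> ( S )]
(())((S))S ⇒ (())(((S)))S   [S -> ( S )]
(())(((S)))S ⇒ (())((()))S   [S -> epsilon]
(())((()))S ⇒ (())((()))   [S -> epsilon]

S ⇒ SS ⇒ SSS ⇒ (S)SS ⇒ ((S))SS ⇒ (())SS ⇒ (())(S)S ⇒ (())((S))S ⇒ (())(((S)))S ⇒ (())((()))S ⇒ (())((()))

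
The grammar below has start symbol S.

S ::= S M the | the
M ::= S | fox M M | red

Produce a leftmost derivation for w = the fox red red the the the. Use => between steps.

S => S M the   [S ::= S M the]
S M the => S M the M the   [S ::= S M the]
S M the M the => the M the M the   [S ::= the]
the M the M the => the fox M M the M the   [M ::= fox M M]
the fox M M the M the => the fox red M the M the   [M ::= red]
the fox red M the M the => the fox red red the M the   [M ::= red]
the fox red red the M the => the fox red red the S the   [M ::= S]
the fox red red the S the => the fox red red the the the   [S ::= the]

S => S M the => S M the M the => the M the M the => the fox M M the M the => the fox red M the M the => the fox red red the M the => the fox red red the S the => the fox red red the the the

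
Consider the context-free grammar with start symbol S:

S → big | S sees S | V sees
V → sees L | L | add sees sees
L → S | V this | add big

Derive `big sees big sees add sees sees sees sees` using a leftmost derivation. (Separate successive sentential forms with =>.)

S => S sees S   [S → S sees S]
S sees S => big sees S   [S → big]
big sees S => big sees V sees   [S → V sees]
big sees V sees => big sees L sees   [V → L]
big sees L sees => big sees S sees   [L → S]
big sees S sees => big sees S sees S sees   [S → S sees S]
big sees S sees S sees => big sees big sees S sees   [S → big]
big sees big sees S sees => big sees big sees V sees sees   [S → V sees]
big sees big sees V sees sees => big sees big sees add sees sees sees sees   [V → add sees sees]

S => S sees S => big sees S => big sees V sees => big sees L sees => big sees S sees => big sees S sees S sees => big sees big sees S sees => big sees big sees V sees sees => big sees big sees add sees sees sees sees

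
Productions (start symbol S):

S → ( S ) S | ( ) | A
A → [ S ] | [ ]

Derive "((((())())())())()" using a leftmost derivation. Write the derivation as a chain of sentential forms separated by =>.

S => (S)S => ((S)S)S => (((S)S)S)S => ((((S)S)S)S)S => ((((())S)S)S)S => ((((())())S)S)S => ((((())())())S)S => ((((())())())())S => ((((())())())())()

S => (S)S   [S → ( S ) S]
(S)S => ((S)S)S   [S → ( S ) S]
((S)S)S => (((S)S)S)S   [S → ( S ) S]
(((S)S)S)S => ((((S)S)S)S)S   [S → ( S ) S]
((((S)S)S)S)S => ((((())S)S)S)S   [S → ( )]
((((())S)S)S)S => ((((())())S)S)S   [S → ( )]
((((())())S)S)S => ((((())())())S)S   [S → ( )]
((((())())())S)S => ((((())())())())S   [S → ( )]
((((())())())())S => ((((())())())())()   [S → ( )]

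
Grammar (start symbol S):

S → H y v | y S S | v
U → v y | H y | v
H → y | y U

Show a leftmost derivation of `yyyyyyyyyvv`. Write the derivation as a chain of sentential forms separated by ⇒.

S ⇒ ySS   [S → y S S]
ySS ⇒ yHyvS   [S → H y v]
yHyvS ⇒ yyUyvS   [H → y U]
yyUyvS ⇒ yyHyyvS   [U → H y]
yyHyyvS ⇒ yyyUyyvS   [H → y U]
yyyUyyvS ⇒ yyyHyyyvS   [U → H y]
yyyHyyyvS ⇒ yyyyUyyyvS   [H → y U]
yyyyUyyyvS ⇒ yyyyHyyyyvS   [U → H y]
yyyyHyyyyvS ⇒ yyyyyyyyyvS   [H → y]
yyyyyyyyyvS ⇒ yyyyyyyyyvv   [S → v]

S⇒ySS⇒yHyvS⇒yyUyvS⇒yyHyyvS⇒yyyUyyvS⇒yyyHyyyvS⇒yyyyUyyyvS⇒yyyyHyyyyvS⇒yyyyyyyyyvS⇒yyyyyyyyyvv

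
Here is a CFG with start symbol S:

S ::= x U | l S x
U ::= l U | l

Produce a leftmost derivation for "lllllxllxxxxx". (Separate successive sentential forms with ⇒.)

S ⇒ lSx ⇒ llSxx ⇒ lllSxxx ⇒ llllSxxxx ⇒ lllllSxxxxx ⇒ lllllxUxxxxx ⇒ lllllxlUxxxxx ⇒ lllllxllxxxxx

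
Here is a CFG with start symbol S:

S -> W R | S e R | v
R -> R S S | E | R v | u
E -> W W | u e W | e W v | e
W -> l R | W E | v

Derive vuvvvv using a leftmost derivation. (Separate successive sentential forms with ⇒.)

S ⇒ WR   [S -> W R]
WR ⇒ vR   [W -> v]
vR ⇒ vRSS   [R -> R S S]
vRSS ⇒ vRSSSS   [R -> R S S]
vRSSSS ⇒ vuSSSS   [R -> u]
vuSSSS ⇒ vuvSSS   [S -> v]
vuvSSS ⇒ vuvvSS   [S -> v]
vuvvSS ⇒ vuvvvS   [S -> v]
vuvvvS ⇒ vuvvvv   [S -> v]

S ⇒ WR ⇒ vR ⇒ vRSS ⇒ vRSSSS ⇒ vuSSSS ⇒ vuvSSS ⇒ vuvvSS ⇒ vuvvvS ⇒ vuvvvv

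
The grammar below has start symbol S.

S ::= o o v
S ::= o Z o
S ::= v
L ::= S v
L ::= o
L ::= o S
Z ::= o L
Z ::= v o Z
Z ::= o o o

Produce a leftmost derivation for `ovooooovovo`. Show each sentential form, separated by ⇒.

S ⇒ oZo ⇒ ovoZo ⇒ ovooLo ⇒ ovooSvo ⇒ ovoooZovo ⇒ ovooooLovo ⇒ ovoooooSovo ⇒ ovooooovovo

S ⇒ oZo   [S ::= o Z o]
oZo ⇒ ovoZo   [Z ::= v o Z]
ovoZo ⇒ ovooLo   [Z ::= o L]
ovooLo ⇒ ovooSvo   [L ::= S v]
ovooSvo ⇒ ovoooZovo   [S ::= o Z o]
ovoooZovo ⇒ ovooooLovo   [Z ::= o L]
ovooooLovo ⇒ ovoooooSovo   [L ::= o S]
ovoooooSovo ⇒ ovooooovovo   [S ::= v]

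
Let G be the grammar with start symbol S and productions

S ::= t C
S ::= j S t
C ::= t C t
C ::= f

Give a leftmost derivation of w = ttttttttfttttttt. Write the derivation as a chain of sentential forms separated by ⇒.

S⇒tC⇒ttCt⇒tttCtt⇒ttttCttt⇒tttttCtttt⇒ttttttCttttt⇒tttttttCtttttt⇒ttttttttCttttttt⇒ttttttttfttttttt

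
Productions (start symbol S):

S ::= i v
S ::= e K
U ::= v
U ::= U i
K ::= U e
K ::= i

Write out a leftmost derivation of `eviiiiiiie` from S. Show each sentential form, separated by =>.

S => eK => eUe => eUie => eUiie => eUiiie => eUiiiie => eUiiiiie => eUiiiiiie => eUiiiiiiie => eviiiiiiie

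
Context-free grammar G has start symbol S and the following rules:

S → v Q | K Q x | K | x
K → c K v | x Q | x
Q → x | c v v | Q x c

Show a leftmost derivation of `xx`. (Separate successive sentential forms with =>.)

S=>K=>xQ=>xx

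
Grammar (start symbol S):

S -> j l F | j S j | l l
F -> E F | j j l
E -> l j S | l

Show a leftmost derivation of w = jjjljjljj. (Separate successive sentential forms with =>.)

S => jSj   [S -> j S j]
jSj => jjSjj   [S -> j S j]
jjSjj => jjjlFjj   [S -> j l F]
jjjlFjj => jjjljjljj   [F -> j j l]

S => jSj => jjSjj => jjjlFjj => jjjljjljj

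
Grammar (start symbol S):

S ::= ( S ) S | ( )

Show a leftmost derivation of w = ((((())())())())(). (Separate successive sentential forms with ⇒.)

S ⇒ (S)S ⇒ ((S)S)S ⇒ (((S)S)S)S ⇒ ((((S)S)S)S)S ⇒ ((((())S)S)S)S ⇒ ((((())())S)S)S ⇒ ((((())())())S)S ⇒ ((((())())())())S ⇒ ((((())())())())()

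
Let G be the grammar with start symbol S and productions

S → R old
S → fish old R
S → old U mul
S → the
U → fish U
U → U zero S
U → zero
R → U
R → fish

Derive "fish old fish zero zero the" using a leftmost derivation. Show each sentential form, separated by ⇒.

S ⇒ fish old R ⇒ fish old U ⇒ fish old U zero S ⇒ fish old fish U zero S ⇒ fish old fish zero zero S ⇒ fish old fish zero zero the

S ⇒ fish old R   [S → fish old R]
fish old R ⇒ fish old U   [R → U]
fish old U ⇒ fish old U zero S   [U → U zero S]
fish old U zero S ⇒ fish old fish U zero S   [U → fish U]
fish old fish U zero S ⇒ fish old fish zero zero S   [U → zero]
fish old fish zero zero S ⇒ fish old fish zero zero the   [S → the]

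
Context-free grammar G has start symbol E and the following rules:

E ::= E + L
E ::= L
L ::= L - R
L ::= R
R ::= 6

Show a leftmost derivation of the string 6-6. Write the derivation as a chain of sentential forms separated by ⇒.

E ⇒ L ⇒ L-R ⇒ R-R ⇒ 6-R ⇒ 6-6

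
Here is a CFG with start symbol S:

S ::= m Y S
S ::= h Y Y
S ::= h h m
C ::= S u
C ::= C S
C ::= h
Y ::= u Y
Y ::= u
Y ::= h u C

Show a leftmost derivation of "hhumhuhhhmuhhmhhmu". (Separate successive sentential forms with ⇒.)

S ⇒ hYY ⇒ hhuCY ⇒ hhuCSY ⇒ hhuCSSY ⇒ hhuSuSSY ⇒ hhumYSuSSY ⇒ hhumhuCSuSSY ⇒ hhumhuhSuSSY ⇒ hhumhuhhhmuSSY ⇒ hhumhuhhhmuhhmSY ⇒ hhumhuhhhmuhhmhhmY ⇒ hhumhuhhhmuhhmhhmu

S ⇒ hYY   [S ::= h Y Y]
hYY ⇒ hhuCY   [Y ::= h u C]
hhuCY ⇒ hhuCSY   [C ::= C S]
hhuCSY ⇒ hhuCSSY   [C ::= C S]
hhuCSSY ⇒ hhuSuSSY   [C ::= S u]
hhuSuSSY ⇒ hhumYSuSSY   [S ::= m Y S]
hhumYSuSSY ⇒ hhumhuCSuSSY   [Y ::= h u C]
hhumhuCSuSSY ⇒ hhumhuhSuSSY   [C ::= h]
hhumhuhSuSSY ⇒ hhumhuhhhmuSSY   [S ::= h h m]
hhumhuhhhmuSSY ⇒ hhumhuhhhmuhhmSY   [S ::= h h m]
hhumhuhhhmuhhmSY ⇒ hhumhuhhhmuhhmhhmY   [S ::= h h m]
hhumhuhhhmuhhmhhmY ⇒ hhumhuhhhmuhhmhhmu   [Y ::= u]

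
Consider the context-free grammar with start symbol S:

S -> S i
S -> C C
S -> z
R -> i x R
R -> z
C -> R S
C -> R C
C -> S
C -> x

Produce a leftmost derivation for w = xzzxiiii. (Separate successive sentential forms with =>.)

S => Si => Sii => Siii => Siiii => CCiiii => SCiiii => CCCiiii => xCCiiii => xRSCiiii => xzSCiiii => xzzCiiii => xzzxiiii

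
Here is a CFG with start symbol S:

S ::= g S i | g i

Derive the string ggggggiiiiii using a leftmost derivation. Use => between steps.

S => gSi => ggSii => gggSiii => ggggSiiii => gggggSiiiii => ggggggiiiiii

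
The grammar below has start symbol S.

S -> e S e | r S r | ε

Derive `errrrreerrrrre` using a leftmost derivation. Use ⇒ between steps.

S⇒eSe⇒erSre⇒errSrre⇒errrSrrre⇒errrrSrrrre⇒errrrrSrrrrre⇒errrrreSerrrrre⇒errrrreerrrrre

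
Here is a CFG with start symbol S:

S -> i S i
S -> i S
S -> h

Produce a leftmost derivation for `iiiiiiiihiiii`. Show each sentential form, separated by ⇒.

S ⇒ iS ⇒ iiS ⇒ iiiSi ⇒ iiiiSi ⇒ iiiiiSi ⇒ iiiiiiSii ⇒ iiiiiiiSiii ⇒ iiiiiiiiSiiii ⇒ iiiiiiiihiiii

S ⇒ iS   [S -> i S]
iS ⇒ iiS   [S -> i S]
iiS ⇒ iiiSi   [S -> i S i]
iiiSi ⇒ iiiiSi   [S -> i S]
iiiiSi ⇒ iiiiiSi   [S -> i S]
iiiiiSi ⇒ iiiiiiSii   [S -> i S i]
iiiiiiSii ⇒ iiiiiiiSiii   [S -> i S i]
iiiiiiiSiii ⇒ iiiiiiiiSiiii   [S -> i S i]
iiiiiiiiSiiii ⇒ iiiiiiiihiiii   [S -> h]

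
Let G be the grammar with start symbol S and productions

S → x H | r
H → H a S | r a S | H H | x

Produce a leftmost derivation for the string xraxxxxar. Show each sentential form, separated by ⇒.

S⇒xH⇒xHaS⇒xraSaS⇒xraxHaS⇒xraxHHaS⇒xraxHHHaS⇒xraxxHHaS⇒xraxxxHaS⇒xraxxxxaS⇒xraxxxxar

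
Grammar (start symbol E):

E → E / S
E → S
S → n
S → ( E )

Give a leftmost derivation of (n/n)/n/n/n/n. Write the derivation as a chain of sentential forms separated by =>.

E=>E/S=>E/S/S=>E/S/S/S=>E/S/S/S/S=>S/S/S/S/S=>(E)/S/S/S/S=>(E/S)/S/S/S/S=>(S/S)/S/S/S/S=>(n/S)/S/S/S/S=>(n/n)/S/S/S/S=>(n/n)/n/S/S/S=>(n/n)/n/n/S/S=>(n/n)/n/n/n/S=>(n/n)/n/n/n/n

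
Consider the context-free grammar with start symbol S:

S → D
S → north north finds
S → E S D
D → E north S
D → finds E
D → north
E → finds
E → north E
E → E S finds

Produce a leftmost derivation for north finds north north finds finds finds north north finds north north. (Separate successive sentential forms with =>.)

S => E S D => E S finds S D => north E S finds S D => north finds S finds S D => north finds north north finds finds S D => north finds north north finds finds E S D D => north finds north north finds finds finds S D D => north finds north north finds finds finds north north finds D D => north finds north north finds finds finds north north finds north D => north finds north north finds finds finds north north finds north north

S => E S D   [S → E S D]
E S D => E S finds S D   [E → E S finds]
E S finds S D => north E S finds S D   [E → north E]
north E S finds S D => north finds S finds S D   [E → finds]
north finds S finds S D => north finds north north finds finds S D   [S → north north finds]
north finds north north finds finds S D => north finds north north finds finds E S D D   [S → E S D]
north finds north north finds finds E S D D => north finds north north finds finds finds S D D   [E → finds]
north finds north north finds finds finds S D D => north finds north north finds finds finds north north finds D D   [S → north north finds]
north finds north north finds finds finds north north finds D D => north finds north north finds finds finds north north finds north D   [D → north]
north finds north north finds finds finds north north finds north D => north finds north north finds finds finds north north finds north north   [D → north]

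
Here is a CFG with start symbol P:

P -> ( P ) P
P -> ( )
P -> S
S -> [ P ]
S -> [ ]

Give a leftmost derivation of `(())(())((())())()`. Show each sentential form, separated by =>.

P => (P)P => (())P => (())(P)P => (())(())P => (())(())(P)P => (())(())((P)P)P => (())(())((())P)P => (())(())((())())P => (())(())((())())()

P => (P)P   [P -> ( P ) P]
(P)P => (())P   [P -> ( )]
(())P => (())(P)P   [P -> ( P ) P]
(())(P)P => (())(())P   [P -> ( )]
(())(())P => (())(())(P)P   [P -> ( P ) P]
(())(())(P)P => (())(())((P)P)P   [P -> ( P ) P]
(())(())((P)P)P => (())(())((())P)P   [P -> ( )]
(())(())((())P)P => (())(())((())())P   [P -> ( )]
(())(())((())())P => (())(())((())())()   [P -> ( )]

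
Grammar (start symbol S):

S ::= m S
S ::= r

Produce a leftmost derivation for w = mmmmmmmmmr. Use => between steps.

S => mS   [S ::= m S]
mS => mmS   [S ::= m S]
mmS => mmmS   [S ::= m S]
mmmS => mmmmS   [S ::= m S]
mmmmS => mmmmmS   [S ::= m S]
mmmmmS => mmmmmmS   [S ::= m S]
mmmmmmS => mmmmmmmS   [S ::= m S]
mmmmmmmS => mmmmmmmmS   [S ::= m S]
mmmmmmmmS => mmmmmmmmmS   [S ::= m S]
mmmmmmmmmS => mmmmmmmmmr   [S ::= r]

S=>mS=>mmS=>mmmS=>mmmmS=>mmmmmS=>mmmmmmS=>mmmmmmmS=>mmmmmmmmS=>mmmmmmmmmS=>mmmmmmmmmr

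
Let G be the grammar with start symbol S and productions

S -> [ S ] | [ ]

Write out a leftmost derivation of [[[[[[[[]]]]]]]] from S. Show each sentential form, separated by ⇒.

S ⇒ [S]   [S -> [ S ]]
[S] ⇒ [[S]]   [S -> [ S ]]
[[S]] ⇒ [[[S]]]   [S -> [ S ]]
[[[S]]] ⇒ [[[[S]]]]   [S -> [ S ]]
[[[[S]]]] ⇒ [[[[[S]]]]]   [S -> [ S ]]
[[[[[S]]]]] ⇒ [[[[[[S]]]]]]   [S -> [ S ]]
[[[[[[S]]]]]] ⇒ [[[[[[[S]]]]]]]   [S -> [ S ]]
[[[[[[[S]]]]]]] ⇒ [[[[[[[[]]]]]]]]   [S -> [ ]]

S⇒[S]⇒[[S]]⇒[[[S]]]⇒[[[[S]]]]⇒[[[[[S]]]]]⇒[[[[[[S]]]]]]⇒[[[[[[[S]]]]]]]⇒[[[[[[[[]]]]]]]]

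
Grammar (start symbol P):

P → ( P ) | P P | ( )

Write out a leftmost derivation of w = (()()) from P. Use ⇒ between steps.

P ⇒ (P) ⇒ (PP) ⇒ (()P) ⇒ (()())

P ⇒ (P)   [P → ( P )]
(P) ⇒ (PP)   [P → P P]
(PP) ⇒ (()P)   [P → ( )]
(()P) ⇒ (()())   [P → ( )]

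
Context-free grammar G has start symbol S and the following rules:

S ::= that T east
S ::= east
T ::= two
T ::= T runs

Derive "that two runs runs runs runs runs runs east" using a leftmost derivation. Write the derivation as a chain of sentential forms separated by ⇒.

S ⇒ that T east   [S ::= that T east]
that T east ⇒ that T runs east   [T ::= T runs]
that T runs east ⇒ that T runs runs east   [T ::= T runs]
that T runs runs east ⇒ that T runs runs runs east   [T ::= T runs]
that T runs runs runs east ⇒ that T runs runs runs runs east   [T ::= T runs]
that T runs runs runs runs east ⇒ that T runs runs runs runs runs east   [T ::= T runs]
that T runs runs runs runs runs east ⇒ that T runs runs runs runs runs runs east   [T ::= T runs]
that T runs runs runs runs runs runs east ⇒ that two runs runs runs runs runs runs east   [T ::= two]

S ⇒ that T east ⇒ that T runs east ⇒ that T runs runs east ⇒ that T runs runs runs east ⇒ that T runs runs runs runs east ⇒ that T runs runs runs runs runs east ⇒ that T runs runs runs runs runs runs east ⇒ that two runs runs runs runs runs runs east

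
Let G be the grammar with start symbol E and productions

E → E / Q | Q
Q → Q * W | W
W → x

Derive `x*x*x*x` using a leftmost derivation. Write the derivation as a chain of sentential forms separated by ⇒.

E⇒Q⇒Q*W⇒Q*W*W⇒Q*W*W*W⇒W*W*W*W⇒x*W*W*W⇒x*x*W*W⇒x*x*x*W⇒x*x*x*x

E ⇒ Q   [E → Q]
Q ⇒ Q*W   [Q → Q * W]
Q*W ⇒ Q*W*W   [Q → Q * W]
Q*W*W ⇒ Q*W*W*W   [Q → Q * W]
Q*W*W*W ⇒ W*W*W*W   [Q → W]
W*W*W*W ⇒ x*W*W*W   [W → x]
x*W*W*W ⇒ x*x*W*W   [W → x]
x*x*W*W ⇒ x*x*x*W   [W → x]
x*x*x*W ⇒ x*x*x*x   [W → x]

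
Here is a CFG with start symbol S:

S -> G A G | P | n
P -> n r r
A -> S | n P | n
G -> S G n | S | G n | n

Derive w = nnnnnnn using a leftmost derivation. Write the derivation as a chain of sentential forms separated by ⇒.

S ⇒ GAG   [S -> G A G]
GAG ⇒ SGnAG   [G -> S G n]
SGnAG ⇒ GAGGnAG   [S -> G A G]
GAGGnAG ⇒ nAGGnAG   [G -> n]
nAGGnAG ⇒ nnGGnAG   [A -> n]
nnGGnAG ⇒ nnnGnAG   [G -> n]
nnnGnAG ⇒ nnnnnAG   [G -> n]
nnnnnAG ⇒ nnnnnnG   [A -> n]
nnnnnnG ⇒ nnnnnnn   [G -> n]

S ⇒ GAG ⇒ SGnAG ⇒ GAGGnAG ⇒ nAGGnAG ⇒ nnGGnAG ⇒ nnnGnAG ⇒ nnnnnAG ⇒ nnnnnnG ⇒ nnnnnnn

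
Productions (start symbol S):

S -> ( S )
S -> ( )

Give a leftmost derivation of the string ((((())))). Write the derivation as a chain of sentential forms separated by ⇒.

S⇒(S)⇒((S))⇒(((S)))⇒((((S))))⇒((((()))))

S ⇒ (S)   [S -> ( S )]
(S) ⇒ ((S))   [S -> ( S )]
((S)) ⇒ (((S)))   [S -> ( S )]
(((S))) ⇒ ((((S))))   [S -> ( S )]
((((S)))) ⇒ ((((()))))   [S -> ( )]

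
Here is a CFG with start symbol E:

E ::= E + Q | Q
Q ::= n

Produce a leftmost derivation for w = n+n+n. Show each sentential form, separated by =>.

E => E+Q => E+Q+Q => Q+Q+Q => n+Q+Q => n+n+Q => n+n+n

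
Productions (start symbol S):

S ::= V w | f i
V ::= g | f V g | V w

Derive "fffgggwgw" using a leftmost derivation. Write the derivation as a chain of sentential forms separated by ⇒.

S⇒Vw⇒fVgw⇒fVwgw⇒ffVgwgw⇒fffVggwgw⇒fffgggwgw

S ⇒ Vw   [S ::= V w]
Vw ⇒ fVgw   [V ::= f V g]
fVgw ⇒ fVwgw   [V ::= V w]
fVwgw ⇒ ffVgwgw   [V ::= f V g]
ffVgwgw ⇒ fffVggwgw   [V ::= f V g]
fffVggwgw ⇒ fffgggwgw   [V ::= g]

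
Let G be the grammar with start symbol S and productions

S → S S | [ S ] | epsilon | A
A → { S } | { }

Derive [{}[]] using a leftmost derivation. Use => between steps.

S => [S]   [S → [ S ]]
[S] => [SS]   [S → S S]
[SS] => [AS]   [S → A]
[AS] => [{}S]   [A → { }]
[{}S] => [{}[S]]   [S → [ S ]]
[{}[S]] => [{}[]]   [S → epsilon]

S => [S] => [SS] => [AS] => [{}S] => [{}[S]] => [{}[]]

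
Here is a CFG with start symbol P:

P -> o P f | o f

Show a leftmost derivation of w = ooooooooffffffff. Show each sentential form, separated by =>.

P => oPf   [P -> o P f]
oPf => ooPff   [P -> o P f]
ooPff => oooPfff   [P -> o P f]
oooPfff => ooooPffff   [P -> o P f]
ooooPffff => oooooPfffff   [P -> o P f]
oooooPfffff => ooooooPffffff   [P -> o P f]
ooooooPffffff => oooooooPfffffff   [P -> o P f]
oooooooPfffffff => ooooooooffffffff   [P -> o f]

P => oPf => ooPff => oooPfff => ooooPffff => oooooPfffff => ooooooPffffff => oooooooPfffffff => ooooooooffffffff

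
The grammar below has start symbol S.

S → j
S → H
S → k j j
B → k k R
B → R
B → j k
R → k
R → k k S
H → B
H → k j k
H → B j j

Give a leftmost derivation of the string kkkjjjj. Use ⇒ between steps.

S⇒H⇒Bjj⇒Rjj⇒kkSjj⇒kkHjj⇒kkBjjjj⇒kkRjjjj⇒kkkjjjj

S ⇒ H   [S → H]
H ⇒ Bjj   [H → B j j]
Bjj ⇒ Rjj   [B → R]
Rjj ⇒ kkSjj   [R → k k S]
kkSjj ⇒ kkHjj   [S → H]
kkHjj ⇒ kkBjjjj   [H → B j j]
kkBjjjj ⇒ kkRjjjj   [B → R]
kkRjjjj ⇒ kkkjjjj   [R → k]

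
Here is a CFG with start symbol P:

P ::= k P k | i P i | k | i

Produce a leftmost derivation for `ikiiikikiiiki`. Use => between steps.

P => iPi   [P ::= i P i]
iPi => ikPki   [P ::= k P k]
ikPki => ikiPiki   [P ::= i P i]
ikiPiki => ikiiPiiki   [P ::= i P i]
ikiiPiiki => ikiiiPiiiki   [P ::= i P i]
ikiiiPiiiki => ikiiikPkiiiki   [P ::= k P k]
ikiiikPkiiiki => ikiiikikiiiki   [P ::= i]

P=>iPi=>ikPki=>ikiPiki=>ikiiPiiki=>ikiiiPiiiki=>ikiiikPkiiiki=>ikiiikikiiiki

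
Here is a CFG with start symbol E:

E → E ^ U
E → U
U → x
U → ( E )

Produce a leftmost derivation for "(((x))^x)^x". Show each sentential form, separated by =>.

E=>E^U=>U^U=>(E)^U=>(E^U)^U=>(U^U)^U=>((E)^U)^U=>((U)^U)^U=>(((E))^U)^U=>(((U))^U)^U=>(((x))^U)^U=>(((x))^x)^U=>(((x))^x)^x

E => E^U   [E → E ^ U]
E^U => U^U   [E → U]
U^U => (E)^U   [U → ( E )]
(E)^U => (E^U)^U   [E → E ^ U]
(E^U)^U => (U^U)^U   [E → U]
(U^U)^U => ((E)^U)^U   [U → ( E )]
((E)^U)^U => ((U)^U)^U   [E → U]
((U)^U)^U => (((E))^U)^U   [U → ( E )]
(((E))^U)^U => (((U))^U)^U   [E → U]
(((U))^U)^U => (((x))^U)^U   [U → x]
(((x))^U)^U => (((x))^x)^U   [U → x]
(((x))^x)^U => (((x))^x)^x   [U → x]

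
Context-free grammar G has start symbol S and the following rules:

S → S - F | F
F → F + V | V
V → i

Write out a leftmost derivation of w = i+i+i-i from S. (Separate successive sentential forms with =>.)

S => S-F   [S → S - F]
S-F => F-F   [S → F]
F-F => F+V-F   [F → F + V]
F+V-F => F+V+V-F   [F → F + V]
F+V+V-F => V+V+V-F   [F → V]
V+V+V-F => i+V+V-F   [V → i]
i+V+V-F => i+i+V-F   [V → i]
i+i+V-F => i+i+i-F   [V → i]
i+i+i-F => i+i+i-V   [F → V]
i+i+i-V => i+i+i-i   [V → i]

S=>S-F=>F-F=>F+V-F=>F+V+V-F=>V+V+V-F=>i+V+V-F=>i+i+V-F=>i+i+i-F=>i+i+i-V=>i+i+i-i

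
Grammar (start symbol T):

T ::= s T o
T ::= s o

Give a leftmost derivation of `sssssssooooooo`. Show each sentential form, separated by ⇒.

T⇒sTo⇒ssToo⇒sssTooo⇒ssssToooo⇒sssssTooooo⇒ssssssToooooo⇒sssssssooooooo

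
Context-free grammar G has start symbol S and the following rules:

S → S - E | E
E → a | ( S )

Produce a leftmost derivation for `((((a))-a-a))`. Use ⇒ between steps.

S⇒E⇒(S)⇒(E)⇒((S))⇒((S-E))⇒((S-E-E))⇒((E-E-E))⇒(((S)-E-E))⇒(((E)-E-E))⇒((((S))-E-E))⇒((((E))-E-E))⇒((((a))-E-E))⇒((((a))-a-E))⇒((((a))-a-a))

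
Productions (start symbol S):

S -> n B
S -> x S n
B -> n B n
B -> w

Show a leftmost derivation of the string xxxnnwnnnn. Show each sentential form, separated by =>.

S => xSn => xxSnn => xxxSnnn => xxxnBnnn => xxxnnBnnnn => xxxnnwnnnn

S => xSn   [S -> x S n]
xSn => xxSnn   [S -> x S n]
xxSnn => xxxSnnn   [S -> x S n]
xxxSnnn => xxxnBnnn   [S -> n B]
xxxnBnnn => xxxnnBnnnn   [B -> n B n]
xxxnnBnnnn => xxxnnwnnnn   [B -> w]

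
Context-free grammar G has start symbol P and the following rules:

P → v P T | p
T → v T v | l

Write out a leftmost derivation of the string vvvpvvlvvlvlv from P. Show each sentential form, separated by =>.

P => vPT   [P → v P T]
vPT => vvPTT   [P → v P T]
vvPTT => vvvPTTT   [P → v P T]
vvvPTTT => vvvpTTT   [P → p]
vvvpTTT => vvvpvTvTT   [T → v T v]
vvvpvTvTT => vvvpvvTvvTT   [T → v T v]
vvvpvvTvvTT => vvvpvvlvvTT   [T → l]
vvvpvvlvvTT => vvvpvvlvvlT   [T → l]
vvvpvvlvvlT => vvvpvvlvvlvTv   [T → v T v]
vvvpvvlvvlvTv => vvvpvvlvvlvlv   [T → l]

P => vPT => vvPTT => vvvPTTT => vvvpTTT => vvvpvTvTT => vvvpvvTvvTT => vvvpvvlvvTT => vvvpvvlvvlT => vvvpvvlvvlvTv => vvvpvvlvvlvlv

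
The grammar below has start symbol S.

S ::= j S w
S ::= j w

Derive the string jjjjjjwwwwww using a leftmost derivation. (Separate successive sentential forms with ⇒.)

S ⇒ jSw   [S ::= j S w]
jSw ⇒ jjSww   [S ::= j S w]
jjSww ⇒ jjjSwww   [S ::= j S w]
jjjSwww ⇒ jjjjSwwww   [S ::= j S w]
jjjjSwwww ⇒ jjjjjSwwwww   [S ::= j S w]
jjjjjSwwwww ⇒ jjjjjjwwwwww   [S ::= j w]

S ⇒ jSw ⇒ jjSww ⇒ jjjSwww ⇒ jjjjSwwww ⇒ jjjjjSwwwww ⇒ jjjjjjwwwwww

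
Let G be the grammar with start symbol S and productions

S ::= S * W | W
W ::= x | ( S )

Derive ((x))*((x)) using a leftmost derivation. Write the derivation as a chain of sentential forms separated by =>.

S=>S*W=>W*W=>(S)*W=>(W)*W=>((S))*W=>((W))*W=>((x))*W=>((x))*(S)=>((x))*(W)=>((x))*((S))=>((x))*((W))=>((x))*((x))

S => S*W   [S ::= S * W]
S*W => W*W   [S ::= W]
W*W => (S)*W   [W ::= ( S )]
(S)*W => (W)*W   [S ::= W]
(W)*W => ((S))*W   [W ::= ( S )]
((S))*W => ((W))*W   [S ::= W]
((W))*W => ((x))*W   [W ::= x]
((x))*W => ((x))*(S)   [W ::= ( S )]
((x))*(S) => ((x))*(W)   [S ::= W]
((x))*(W) => ((x))*((S))   [W ::= ( S )]
((x))*((S)) => ((x))*((W))   [S ::= W]
((x))*((W)) => ((x))*((x))   [W ::= x]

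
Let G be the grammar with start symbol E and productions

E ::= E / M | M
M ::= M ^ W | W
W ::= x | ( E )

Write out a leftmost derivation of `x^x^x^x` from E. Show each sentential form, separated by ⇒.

E ⇒ M ⇒ M^W ⇒ M^W^W ⇒ M^W^W^W ⇒ W^W^W^W ⇒ x^W^W^W ⇒ x^x^W^W ⇒ x^x^x^W ⇒ x^x^x^x

E ⇒ M   [E ::= M]
M ⇒ M^W   [M ::= M ^ W]
M^W ⇒ M^W^W   [M ::= M ^ W]
M^W^W ⇒ M^W^W^W   [M ::= M ^ W]
M^W^W^W ⇒ W^W^W^W   [M ::= W]
W^W^W^W ⇒ x^W^W^W   [W ::= x]
x^W^W^W ⇒ x^x^W^W   [W ::= x]
x^x^W^W ⇒ x^x^x^W   [W ::= x]
x^x^x^W ⇒ x^x^x^x   [W ::= x]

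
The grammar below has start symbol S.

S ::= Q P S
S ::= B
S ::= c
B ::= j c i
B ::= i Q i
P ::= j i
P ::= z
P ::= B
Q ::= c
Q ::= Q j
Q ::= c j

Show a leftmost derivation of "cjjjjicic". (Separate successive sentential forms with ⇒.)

S ⇒ QPS ⇒ QjPS ⇒ QjjPS ⇒ QjjjPS ⇒ cjjjjPS ⇒ cjjjjBS ⇒ cjjjjiQiS ⇒ cjjjjiciS ⇒ cjjjjicic

S ⇒ QPS   [S ::= Q P S]
QPS ⇒ QjPS   [Q ::= Q j]
QjPS ⇒ QjjPS   [Q ::= Q j]
QjjPS ⇒ QjjjPS   [Q ::= Q j]
QjjjPS ⇒ cjjjjPS   [Q ::= c j]
cjjjjPS ⇒ cjjjjBS   [P ::= B]
cjjjjBS ⇒ cjjjjiQiS   [B ::= i Q i]
cjjjjiQiS ⇒ cjjjjiciS   [Q ::= c]
cjjjjiciS ⇒ cjjjjicic   [S ::= c]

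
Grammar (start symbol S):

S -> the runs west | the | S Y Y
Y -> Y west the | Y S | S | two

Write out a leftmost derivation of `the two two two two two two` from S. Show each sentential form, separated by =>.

S => S Y Y   [S -> S Y Y]
S Y Y => S Y Y Y Y   [S -> S Y Y]
S Y Y Y Y => S Y Y Y Y Y Y   [S -> S Y Y]
S Y Y Y Y Y Y => the Y Y Y Y Y Y   [S -> the]
the Y Y Y Y Y Y => the two Y Y Y Y Y   [Y -> two]
the two Y Y Y Y Y => the two two Y Y Y Y   [Y -> two]
the two two Y Y Y Y => the two two two Y Y Y   [Y -> two]
the two two two Y Y Y => the two two two two Y Y   [Y -> two]
the two two two two Y Y => the two two two two two Y   [Y -> two]
the two two two two two Y => the two two two two two two   [Y -> two]

S => S Y Y => S Y Y Y Y => S Y Y Y Y Y Y => the Y Y Y Y Y Y => the two Y Y Y Y Y => the two two Y Y Y Y => the two two two Y Y Y => the two two two two Y Y => the two two two two two Y => the two two two two two two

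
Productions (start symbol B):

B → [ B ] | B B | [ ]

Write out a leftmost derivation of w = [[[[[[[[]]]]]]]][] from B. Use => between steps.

B=>BB=>[B]B=>[[B]]B=>[[[B]]]B=>[[[[B]]]]B=>[[[[[B]]]]]B=>[[[[[[B]]]]]]B=>[[[[[[[B]]]]]]]B=>[[[[[[[[]]]]]]]]B=>[[[[[[[[]]]]]]]][]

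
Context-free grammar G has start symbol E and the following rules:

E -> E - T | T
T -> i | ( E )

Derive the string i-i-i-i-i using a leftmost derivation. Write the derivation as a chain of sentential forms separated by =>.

E => E-T => E-T-T => E-T-T-T => E-T-T-T-T => T-T-T-T-T => i-T-T-T-T => i-i-T-T-T => i-i-i-T-T => i-i-i-i-T => i-i-i-i-i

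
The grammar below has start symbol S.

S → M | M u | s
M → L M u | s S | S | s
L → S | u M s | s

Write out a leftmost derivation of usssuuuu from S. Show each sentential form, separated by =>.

S => Mu => Su => Muu => Suu => Muuu => LMuuuu => uMsMuuuu => ussMuuuu => usssuuuu

S => Mu   [S → M u]
Mu => Su   [M → S]
Su => Muu   [S → M u]
Muu => Suu   [M → S]
Suu => Muuu   [S → M u]
Muuu => LMuuuu   [M → L M u]
LMuuuu => uMsMuuuu   [L → u M s]
uMsMuuuu => ussMuuuu   [M → s]
ussMuuuu => usssuuuu   [M → s]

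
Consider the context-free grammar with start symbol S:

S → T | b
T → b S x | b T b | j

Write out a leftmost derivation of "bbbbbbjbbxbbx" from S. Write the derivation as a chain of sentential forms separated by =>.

S => T => bSx => bTx => bbTbx => bbbTbbx => bbbbSxbbx => bbbbTxbbx => bbbbbTbxbbx => bbbbbbTbbxbbx => bbbbbbjbbxbbx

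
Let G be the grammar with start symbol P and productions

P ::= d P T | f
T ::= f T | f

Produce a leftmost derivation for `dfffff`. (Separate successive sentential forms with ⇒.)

P ⇒ dPT   [P ::= d P T]
dPT ⇒ dfT   [P ::= f]
dfT ⇒ dffT   [T ::= f T]
dffT ⇒ dfffT   [T ::= f T]
dfffT ⇒ dffffT   [T ::= f T]
dffffT ⇒ dfffff   [T ::= f]

P⇒dPT⇒dfT⇒dffT⇒dfffT⇒dffffT⇒dfffff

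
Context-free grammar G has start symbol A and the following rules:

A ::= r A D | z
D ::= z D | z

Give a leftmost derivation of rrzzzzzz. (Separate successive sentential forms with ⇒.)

A ⇒ rAD ⇒ rrADD ⇒ rrzDD ⇒ rrzzDD ⇒ rrzzzDD ⇒ rrzzzzD ⇒ rrzzzzzD ⇒ rrzzzzzz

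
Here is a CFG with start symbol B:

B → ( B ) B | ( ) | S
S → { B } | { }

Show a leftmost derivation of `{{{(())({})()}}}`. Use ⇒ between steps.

B ⇒ S ⇒ {B} ⇒ {S} ⇒ {{B}} ⇒ {{S}} ⇒ {{{B}}} ⇒ {{{(B)B}}} ⇒ {{{(())B}}} ⇒ {{{(())(B)B}}} ⇒ {{{(())(S)B}}} ⇒ {{{(())({})B}}} ⇒ {{{(())({})()}}}

B ⇒ S   [B → S]
S ⇒ {B}   [S → { B }]
{B} ⇒ {S}   [B → S]
{S} ⇒ {{B}}   [S → { B }]
{{B}} ⇒ {{S}}   [B → S]
{{S}} ⇒ {{{B}}}   [S → { B }]
{{{B}}} ⇒ {{{(B)B}}}   [B → ( B ) B]
{{{(B)B}}} ⇒ {{{(())B}}}   [B → ( )]
{{{(())B}}} ⇒ {{{(())(B)B}}}   [B → ( B ) B]
{{{(())(B)B}}} ⇒ {{{(())(S)B}}}   [B → S]
{{{(())(S)B}}} ⇒ {{{(())({})B}}}   [S → { }]
{{{(())({})B}}} ⇒ {{{(())({})()}}}   [B → ( )]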